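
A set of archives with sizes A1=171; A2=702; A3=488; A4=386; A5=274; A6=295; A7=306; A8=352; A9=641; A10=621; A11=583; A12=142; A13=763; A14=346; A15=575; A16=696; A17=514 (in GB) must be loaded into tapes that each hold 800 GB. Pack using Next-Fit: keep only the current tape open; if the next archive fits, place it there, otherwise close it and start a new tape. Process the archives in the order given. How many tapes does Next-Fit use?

14 tapes

Put A1 (171 GB) in tape 1; 629 GB remain.
Put A2 (702 GB) in tape 2; 98 GB remain.
Put A3 (488 GB) in tape 3; 312 GB remain.
Put A4 (386 GB) in tape 4; 414 GB remain.
Put A5 (274 GB) in tape 4; 140 GB remain.
Put A6 (295 GB) in tape 5; 505 GB remain.
Put A7 (306 GB) in tape 5; 199 GB remain.
Put A8 (352 GB) in tape 6; 448 GB remain.
Put A9 (641 GB) in tape 7; 159 GB remain.
Put A10 (621 GB) in tape 8; 179 GB remain.
Put A11 (583 GB) in tape 9; 217 GB remain.
Put A12 (142 GB) in tape 9; 75 GB remain.
Put A13 (763 GB) in tape 10; 37 GB remain.
Put A14 (346 GB) in tape 11; 454 GB remain.
Put A15 (575 GB) in tape 12; 225 GB remain.
Put A16 (696 GB) in tape 13; 104 GB remain.
Put A17 (514 GB) in tape 14; 286 GB remain.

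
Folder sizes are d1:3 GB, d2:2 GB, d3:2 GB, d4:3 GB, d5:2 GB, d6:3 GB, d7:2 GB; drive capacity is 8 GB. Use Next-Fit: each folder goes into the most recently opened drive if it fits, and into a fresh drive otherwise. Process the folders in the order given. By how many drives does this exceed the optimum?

Next-Fit: [3,2,2] [3,2,3] [2] → 3 drives.
Total size 17 GB; any packing needs at least ⌈17/8⌉ = 3 drives.
So 3 is already optimal.

0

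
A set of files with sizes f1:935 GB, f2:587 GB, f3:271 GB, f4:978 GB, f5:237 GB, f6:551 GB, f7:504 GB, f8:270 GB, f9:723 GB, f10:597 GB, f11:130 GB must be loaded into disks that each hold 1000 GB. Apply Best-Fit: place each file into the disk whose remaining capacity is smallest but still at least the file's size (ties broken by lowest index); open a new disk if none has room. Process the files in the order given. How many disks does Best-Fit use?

Put f1 (935 GB) in disk 1; 65 GB remain.
Put f2 (587 GB) in disk 2; 413 GB remain.
Put f3 (271 GB) in disk 2; 142 GB remain.
Put f4 (978 GB) in disk 3; 22 GB remain.
Put f5 (237 GB) in disk 4; 763 GB remain.
Put f6 (551 GB) in disk 4; 212 GB remain.
Put f7 (504 GB) in disk 5; 496 GB remain.
Put f8 (270 GB) in disk 5; 226 GB remain.
Put f9 (723 GB) in disk 6; 277 GB remain.
Put f10 (597 GB) in disk 7; 403 GB remain.
Put f11 (130 GB) in disk 2; 12 GB remain.
Final disks: [935] [587,271,130] [978] [237,551] [504,270] [723] [597].

7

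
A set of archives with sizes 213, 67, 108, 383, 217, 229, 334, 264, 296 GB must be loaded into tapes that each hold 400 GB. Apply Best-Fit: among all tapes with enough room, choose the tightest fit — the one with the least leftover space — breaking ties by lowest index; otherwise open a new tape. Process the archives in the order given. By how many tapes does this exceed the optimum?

0

Best-Fit: [213,67,108] [383] [217] [229] [334] [264] [296] → 7 tapes.
7 archives exceed 200 GB (half the capacity), and no two of those can share a tape, so at least 7 tapes are needed.
So 7 is already optimal.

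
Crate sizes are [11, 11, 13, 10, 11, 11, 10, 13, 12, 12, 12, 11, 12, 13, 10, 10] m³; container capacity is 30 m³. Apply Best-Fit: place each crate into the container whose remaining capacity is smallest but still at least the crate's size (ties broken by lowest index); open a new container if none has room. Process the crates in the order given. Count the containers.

Put 11 m³ in container 1; 19 m³ remain.
Put 11 m³ in container 1; 8 m³ remain.
Put 13 m³ in container 2; 17 m³ remain.
Put 10 m³ in container 2; 7 m³ remain.
Put 11 m³ in container 3; 19 m³ remain.
Put 11 m³ in container 3; 8 m³ remain.
Put 10 m³ in container 4; 20 m³ remain.
Put 13 m³ in container 4; 7 m³ remain.
Put 12 m³ in container 5; 18 m³ remain.
Put 12 m³ in container 5; 6 m³ remain.
Put 12 m³ in container 6; 18 m³ remain.
Put 11 m³ in container 6; 7 m³ remain.
Put 12 m³ in container 7; 18 m³ remain.
Put 13 m³ in container 7; 5 m³ remain.
Put 10 m³ in container 8; 20 m³ remain.
Put 10 m³ in container 8; 10 m³ remain.
Final containers: [11,11] [13,10] [11,11] [10,13] [12,12] [12,11] [12,13] [10,10].

8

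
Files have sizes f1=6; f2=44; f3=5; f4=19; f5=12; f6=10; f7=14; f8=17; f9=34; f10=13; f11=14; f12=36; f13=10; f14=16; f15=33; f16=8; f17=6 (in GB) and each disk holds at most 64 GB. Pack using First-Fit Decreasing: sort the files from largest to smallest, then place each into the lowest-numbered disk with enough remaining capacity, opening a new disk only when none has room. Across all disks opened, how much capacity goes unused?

Sorted descending: 44, 36, 34, 33, 19, 17, 16, 14, 14, 13, 12, 10, 10, 8, 6, 6, 5.
Put 44 GB in disk 1; 20 GB remain.
Put 36 GB in disk 2; 28 GB remain.
Put 34 GB in disk 3; 30 GB remain.
Put 33 GB in disk 4; 31 GB remain.
Put 19 GB in disk 1; 1 GB remain.
Put 17 GB in disk 2; 11 GB remain.
Put 16 GB in disk 3; 14 GB remain.
Put 14 GB in disk 3; 0 GB remain.
Put 14 GB in disk 4; 17 GB remain.
Put 13 GB in disk 4; 4 GB remain.
Put 12 GB in disk 5; 52 GB remain.
Put 10 GB in disk 2; 1 GB remain.
Put 10 GB in disk 5; 42 GB remain.
Put 8 GB in disk 5; 34 GB remain.
Put 6 GB in disk 5; 28 GB remain.
Put 6 GB in disk 5; 22 GB remain.
Put 5 GB in disk 5; 17 GB remain.
5 disks × 64 GB = 320 GB; used 297 GB; unused 23 GB.

23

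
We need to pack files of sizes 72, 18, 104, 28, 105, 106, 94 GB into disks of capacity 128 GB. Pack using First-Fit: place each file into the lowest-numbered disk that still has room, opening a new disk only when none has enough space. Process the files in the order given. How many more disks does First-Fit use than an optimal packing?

0

First-Fit: [72,18,28] [104] [105] [106] [94] → 5 disks.
Total size 527 GB; any packing needs at least ⌈527/128⌉ = 5 disks.
So 5 is already optimal.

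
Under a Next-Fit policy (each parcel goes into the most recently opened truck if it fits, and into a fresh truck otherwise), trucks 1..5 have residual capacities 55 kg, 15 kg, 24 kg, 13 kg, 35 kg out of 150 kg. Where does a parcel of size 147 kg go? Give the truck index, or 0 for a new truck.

0

Next-Fit only looks at truck 5, which has 35 kg free.
147 kg does not fit, so a new truck is opened.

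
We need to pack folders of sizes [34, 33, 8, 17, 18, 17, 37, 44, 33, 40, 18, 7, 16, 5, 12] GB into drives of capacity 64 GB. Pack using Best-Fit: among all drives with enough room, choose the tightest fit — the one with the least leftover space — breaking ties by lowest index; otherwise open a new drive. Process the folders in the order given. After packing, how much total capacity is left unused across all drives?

45

Put 34 GB in drive 1; 30 GB remain.
Put 33 GB in drive 2; 31 GB remain.
Put 8 GB in drive 1; 22 GB remain.
Put 17 GB in drive 1; 5 GB remain.
Put 18 GB in drive 2; 13 GB remain.
Put 17 GB in drive 3; 47 GB remain.
Put 37 GB in drive 3; 10 GB remain.
Put 44 GB in drive 4; 20 GB remain.
Put 33 GB in drive 5; 31 GB remain.
Put 40 GB in drive 6; 24 GB remain.
Put 18 GB in drive 4; 2 GB remain.
Put 7 GB in drive 3; 3 GB remain.
Put 16 GB in drive 6; 8 GB remain.
Put 5 GB in drive 1; 0 GB remain.
Put 12 GB in drive 2; 1 GB remain.
6 drives × 64 GB = 384 GB; used 339 GB; unused 45 GB.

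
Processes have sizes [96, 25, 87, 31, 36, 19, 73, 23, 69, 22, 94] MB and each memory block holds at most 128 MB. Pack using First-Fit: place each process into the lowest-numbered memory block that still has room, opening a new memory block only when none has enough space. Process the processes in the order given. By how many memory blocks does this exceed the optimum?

First-Fit: [96,25] [87,31] [36,19,73] [23,69,22] [94] → 5 memory blocks.
Total size 575 MB; any packing needs at least ⌈575/128⌉ = 5 memory blocks.
So 5 is already optimal.

0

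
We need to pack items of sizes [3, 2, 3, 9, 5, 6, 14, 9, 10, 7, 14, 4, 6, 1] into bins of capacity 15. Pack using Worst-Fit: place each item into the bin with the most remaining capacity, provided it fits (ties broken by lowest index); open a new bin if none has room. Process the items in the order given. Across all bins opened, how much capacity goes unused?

12

bin 1: place 3, 12 left
bin 1: place 2, 10 left
bin 1: place 3, 7 left
bin 2: place 9, 6 left
bin 1: place 5, 2 left
bin 2: place 6, 0 left
bin 3: place 14, 1 left
bin 4: place 9, 6 left
bin 5: place 10, 5 left
bin 6: place 7, 8 left
bin 7: place 14, 1 left
bin 6: place 4, 4 left
bin 4: place 6, 0 left
bin 5: place 1, 4 left
7 bins × 15 = 105; used 93; unused 12.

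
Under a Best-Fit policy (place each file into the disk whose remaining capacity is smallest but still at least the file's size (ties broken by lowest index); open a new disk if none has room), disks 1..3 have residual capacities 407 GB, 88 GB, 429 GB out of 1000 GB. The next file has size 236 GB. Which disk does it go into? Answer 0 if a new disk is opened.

Disks with room: disk 1 (407 GB), disk 3 (429 GB).
Tightest fit is disk 1 with 407 GB free.

1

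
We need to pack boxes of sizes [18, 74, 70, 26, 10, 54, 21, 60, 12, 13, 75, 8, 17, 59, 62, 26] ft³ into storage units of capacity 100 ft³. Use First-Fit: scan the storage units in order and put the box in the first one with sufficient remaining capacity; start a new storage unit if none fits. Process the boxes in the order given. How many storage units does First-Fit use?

7 storage units

18 ft³ → storage unit 1 (remaining 82 ft³)
74 ft³ → storage unit 1 (remaining 8 ft³)
70 ft³ → storage unit 2 (remaining 30 ft³)
26 ft³ → storage unit 2 (remaining 4 ft³)
10 ft³ → storage unit 3 (remaining 90 ft³)
54 ft³ → storage unit 3 (remaining 36 ft³)
21 ft³ → storage unit 3 (remaining 15 ft³)
60 ft³ → storage unit 4 (remaining 40 ft³)
12 ft³ → storage unit 3 (remaining 3 ft³)
13 ft³ → storage unit 4 (remaining 27 ft³)
75 ft³ → storage unit 5 (remaining 25 ft³)
8 ft³ → storage unit 1 (remaining 0 ft³)
17 ft³ → storage unit 4 (remaining 10 ft³)
59 ft³ → storage unit 6 (remaining 41 ft³)
62 ft³ → storage unit 7 (remaining 38 ft³)
26 ft³ → storage unit 6 (remaining 15 ft³)
Final storage units: [18,74,8] [70,26] [10,54,21,12] [60,13,17] [75] [59,26] [62].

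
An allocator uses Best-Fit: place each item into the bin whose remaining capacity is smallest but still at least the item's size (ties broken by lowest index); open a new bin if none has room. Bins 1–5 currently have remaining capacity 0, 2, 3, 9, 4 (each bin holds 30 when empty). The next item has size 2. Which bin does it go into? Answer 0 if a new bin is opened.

2

Bins with room: bin 2 (2), bin 3 (3), bin 4 (9), bin 5 (4).
Tightest fit is bin 2 with 2 free.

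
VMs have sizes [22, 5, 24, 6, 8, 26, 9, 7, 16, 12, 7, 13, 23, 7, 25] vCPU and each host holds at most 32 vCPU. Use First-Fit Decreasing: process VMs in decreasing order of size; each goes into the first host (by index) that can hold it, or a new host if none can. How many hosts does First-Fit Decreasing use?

7 hosts

Sorted descending: 26, 25, 24, 23, 22, 16, 13, 12, 9, 8, 7, 7, 7, 6, 5.
Put 26 vCPU in host 1; 6 vCPU remain.
Put 25 vCPU in host 2; 7 vCPU remain.
Put 24 vCPU in host 3; 8 vCPU remain.
Put 23 vCPU in host 4; 9 vCPU remain.
Put 22 vCPU in host 5; 10 vCPU remain.
Put 16 vCPU in host 6; 16 vCPU remain.
Put 13 vCPU in host 6; 3 vCPU remain.
Put 12 vCPU in host 7; 20 vCPU remain.
Put 9 vCPU in host 4; 0 vCPU remain.
Put 8 vCPU in host 3; 0 vCPU remain.
Put 7 vCPU in host 2; 0 vCPU remain.
Put 7 vCPU in host 5; 3 vCPU remain.
Put 7 vCPU in host 7; 13 vCPU remain.
Put 6 vCPU in host 1; 0 vCPU remain.
Put 5 vCPU in host 7; 8 vCPU remain.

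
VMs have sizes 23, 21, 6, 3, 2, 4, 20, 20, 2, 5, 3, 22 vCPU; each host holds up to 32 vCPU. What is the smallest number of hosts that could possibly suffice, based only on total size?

Total size = 23 + 21 + 6 + 3 + 2 + 4 + 20 + 20 + 2 + 5 + 3 + 22 = 131 vCPU.
⌈131 / 32⌉ = 5.

5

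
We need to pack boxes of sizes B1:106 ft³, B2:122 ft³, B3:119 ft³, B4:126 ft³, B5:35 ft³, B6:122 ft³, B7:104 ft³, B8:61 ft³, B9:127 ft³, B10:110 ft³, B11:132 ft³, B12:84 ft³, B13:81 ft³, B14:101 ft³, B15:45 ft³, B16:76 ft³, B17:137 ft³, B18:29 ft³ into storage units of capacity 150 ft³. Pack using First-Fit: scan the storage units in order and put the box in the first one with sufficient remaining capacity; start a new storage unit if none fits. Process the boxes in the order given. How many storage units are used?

B1 (106 ft³) → storage unit 1 (remaining 44 ft³)
B2 (122 ft³) → storage unit 2 (remaining 28 ft³)
B3 (119 ft³) → storage unit 3 (remaining 31 ft³)
B4 (126 ft³) → storage unit 4 (remaining 24 ft³)
B5 (35 ft³) → storage unit 1 (remaining 9 ft³)
B6 (122 ft³) → storage unit 5 (remaining 28 ft³)
B7 (104 ft³) → storage unit 6 (remaining 46 ft³)
B8 (61 ft³) → storage unit 7 (remaining 89 ft³)
B9 (127 ft³) → storage unit 8 (remaining 23 ft³)
B10 (110 ft³) → storage unit 9 (remaining 40 ft³)
B11 (132 ft³) → storage unit 10 (remaining 18 ft³)
B12 (84 ft³) → storage unit 7 (remaining 5 ft³)
B13 (81 ft³) → storage unit 11 (remaining 69 ft³)
B14 (101 ft³) → storage unit 12 (remaining 49 ft³)
B15 (45 ft³) → storage unit 6 (remaining 1 ft³)
B16 (76 ft³) → storage unit 13 (remaining 74 ft³)
B17 (137 ft³) → storage unit 14 (remaining 13 ft³)
B18 (29 ft³) → storage unit 3 (remaining 2 ft³)
Final storage units: [106,35] [122] [119,29] [126] [122] [104,45] [61,84] [127] [110] [132] [81] [101] [76] [137].

14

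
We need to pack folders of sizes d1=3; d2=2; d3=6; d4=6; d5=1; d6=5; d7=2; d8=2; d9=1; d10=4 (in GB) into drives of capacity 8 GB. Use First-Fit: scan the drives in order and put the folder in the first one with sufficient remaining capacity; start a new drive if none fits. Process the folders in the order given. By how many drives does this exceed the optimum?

First-Fit: [3,2,1,2] [6,2] [6,1] [5] [4] → 5 drives.
Total size 32 GB; any packing needs at least ⌈32/8⌉ = 4 drives.
An optimal packing achieves that bound: [6,2] [6,2] [5,3] [4,2,1,1] → 4 drives.
Excess: 5 − 4 = 1.

1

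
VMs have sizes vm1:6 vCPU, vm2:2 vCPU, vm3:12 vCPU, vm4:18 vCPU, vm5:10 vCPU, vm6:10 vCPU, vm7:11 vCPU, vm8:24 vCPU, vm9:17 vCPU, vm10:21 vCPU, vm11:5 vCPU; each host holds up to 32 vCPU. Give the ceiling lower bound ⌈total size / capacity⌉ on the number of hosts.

5 hosts

Total size = 6 + 2 + 12 + 18 + 10 + 10 + 11 + 24 + 17 + 21 + 5 = 136 vCPU.
⌈136 / 32⌉ = 5.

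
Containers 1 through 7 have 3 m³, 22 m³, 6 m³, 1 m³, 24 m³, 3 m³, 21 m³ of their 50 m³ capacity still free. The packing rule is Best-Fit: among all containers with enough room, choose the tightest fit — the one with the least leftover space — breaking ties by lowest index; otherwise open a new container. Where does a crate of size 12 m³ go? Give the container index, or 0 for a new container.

7

Containers with room: container 2 (22 m³), container 5 (24 m³), container 7 (21 m³).
Tightest fit is container 7 with 21 m³ free.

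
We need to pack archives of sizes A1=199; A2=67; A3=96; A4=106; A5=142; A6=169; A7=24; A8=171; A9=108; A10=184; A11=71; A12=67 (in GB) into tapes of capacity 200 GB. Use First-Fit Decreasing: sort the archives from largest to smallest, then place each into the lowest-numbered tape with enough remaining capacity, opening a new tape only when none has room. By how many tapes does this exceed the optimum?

0

First-Fit Decreasing: [199] [184] [171,24] [169] [142] [108,71] [106,67] [96,67] → 8 tapes.
Total size 1404 GB; any packing needs at least ⌈1404/200⌉ = 8 tapes.
So 8 is already optimal.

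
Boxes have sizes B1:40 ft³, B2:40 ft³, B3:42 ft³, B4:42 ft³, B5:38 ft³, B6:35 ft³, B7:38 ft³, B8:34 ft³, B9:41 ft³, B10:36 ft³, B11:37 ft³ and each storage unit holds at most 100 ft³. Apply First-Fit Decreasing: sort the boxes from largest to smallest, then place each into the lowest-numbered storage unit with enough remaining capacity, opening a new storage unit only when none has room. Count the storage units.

Sorted descending: 42, 42, 41, 40, 40, 38, 38, 37, 36, 35, 34.
Put 42 ft³ in storage unit 1; 58 ft³ remain.
Put 42 ft³ in storage unit 1; 16 ft³ remain.
Put 41 ft³ in storage unit 2; 59 ft³ remain.
Put 40 ft³ in storage unit 2; 19 ft³ remain.
Put 40 ft³ in storage unit 3; 60 ft³ remain.
Put 38 ft³ in storage unit 3; 22 ft³ remain.
Put 38 ft³ in storage unit 4; 62 ft³ remain.
Put 37 ft³ in storage unit 4; 25 ft³ remain.
Put 36 ft³ in storage unit 5; 64 ft³ remain.
Put 35 ft³ in storage unit 5; 29 ft³ remain.
Put 34 ft³ in storage unit 6; 66 ft³ remain.
Final storage units: [42,42] [41,40] [40,38] [38,37] [36,35] [34].

6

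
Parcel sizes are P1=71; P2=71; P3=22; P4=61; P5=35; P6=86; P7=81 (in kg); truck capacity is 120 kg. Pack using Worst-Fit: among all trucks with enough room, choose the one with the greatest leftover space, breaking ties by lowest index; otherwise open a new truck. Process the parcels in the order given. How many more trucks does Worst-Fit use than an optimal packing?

Worst-Fit: [71,22] [71] [61,35] [86] [81] → 5 trucks.
5 parcels exceed 60 kg (half the capacity), and no two of those can share a truck, so at least 5 trucks are needed.
So 5 is already optimal.

0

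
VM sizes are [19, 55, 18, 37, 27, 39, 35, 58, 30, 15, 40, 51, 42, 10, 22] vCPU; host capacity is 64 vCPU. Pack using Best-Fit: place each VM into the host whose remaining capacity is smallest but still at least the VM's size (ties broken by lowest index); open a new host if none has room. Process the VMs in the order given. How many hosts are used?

10 hosts

host 1: place 19 vCPU, 45 vCPU left
host 2: place 55 vCPU, 9 vCPU left
host 1: place 18 vCPU, 27 vCPU left
host 3: place 37 vCPU, 27 vCPU left
host 1: place 27 vCPU, 0 vCPU left
host 4: place 39 vCPU, 25 vCPU left
host 5: place 35 vCPU, 29 vCPU left
host 6: place 58 vCPU, 6 vCPU left
host 7: place 30 vCPU, 34 vCPU left
host 4: place 15 vCPU, 10 vCPU left
host 8: place 40 vCPU, 24 vCPU left
host 9: place 51 vCPU, 13 vCPU left
host 10: place 42 vCPU, 22 vCPU left
host 4: place 10 vCPU, 0 vCPU left
host 10: place 22 vCPU, 0 vCPU left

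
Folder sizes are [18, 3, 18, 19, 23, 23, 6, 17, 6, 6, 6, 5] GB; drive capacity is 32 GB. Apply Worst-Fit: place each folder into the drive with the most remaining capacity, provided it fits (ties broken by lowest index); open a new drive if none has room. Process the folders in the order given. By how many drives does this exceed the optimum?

Worst-Fit: [18,3,6] [18,6] [19,6] [23,5] [23] [17,6] → 6 drives.
6 folders exceed 16 GB (half the capacity), and no two of those can share a drive, so at least 6 drives are needed.
So 6 is already optimal.

0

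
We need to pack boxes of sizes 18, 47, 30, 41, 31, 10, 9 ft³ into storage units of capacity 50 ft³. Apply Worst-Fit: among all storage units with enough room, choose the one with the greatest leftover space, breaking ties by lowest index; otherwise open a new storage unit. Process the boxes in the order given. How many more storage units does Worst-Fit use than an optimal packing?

0

Worst-Fit: [18,30] [47] [41,9] [31,10] → 4 storage units.
Total size 186 ft³; any packing needs at least ⌈186/50⌉ = 4 storage units.
So 4 is already optimal.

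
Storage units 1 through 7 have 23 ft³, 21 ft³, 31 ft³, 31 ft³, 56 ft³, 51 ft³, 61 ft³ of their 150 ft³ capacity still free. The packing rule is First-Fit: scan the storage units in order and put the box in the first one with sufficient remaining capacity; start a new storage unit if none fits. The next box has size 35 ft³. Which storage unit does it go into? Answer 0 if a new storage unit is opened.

Storage units with room: storage unit 5 (56 ft³), storage unit 6 (51 ft³), storage unit 7 (61 ft³).
The first with room is storage unit 5.

5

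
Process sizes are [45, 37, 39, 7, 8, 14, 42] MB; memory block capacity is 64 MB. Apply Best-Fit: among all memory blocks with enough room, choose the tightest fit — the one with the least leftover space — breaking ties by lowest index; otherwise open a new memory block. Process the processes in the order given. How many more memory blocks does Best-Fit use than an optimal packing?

Best-Fit: [45,7,8] [37] [39,14] [42] → 4 memory blocks.
4 processes exceed 32 MB (half the capacity), and no two of those can share a memory block, so at least 4 memory blocks are needed.
So 4 is already optimal.

0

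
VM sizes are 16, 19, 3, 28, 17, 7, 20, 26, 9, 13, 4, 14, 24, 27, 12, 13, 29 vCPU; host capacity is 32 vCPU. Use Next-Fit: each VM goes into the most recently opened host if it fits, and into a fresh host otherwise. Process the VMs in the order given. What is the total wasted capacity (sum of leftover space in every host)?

host 1: place 16 vCPU, 16 vCPU left
host 2: place 19 vCPU, 13 vCPU left
host 2: place 3 vCPU, 10 vCPU left
host 3: place 28 vCPU, 4 vCPU left
host 4: place 17 vCPU, 15 vCPU left
host 4: place 7 vCPU, 8 vCPU left
host 5: place 20 vCPU, 12 vCPU left
host 6: place 26 vCPU, 6 vCPU left
host 7: place 9 vCPU, 23 vCPU left
host 7: place 13 vCPU, 10 vCPU left
host 7: place 4 vCPU, 6 vCPU left
host 8: place 14 vCPU, 18 vCPU left
host 9: place 24 vCPU, 8 vCPU left
host 10: place 27 vCPU, 5 vCPU left
host 11: place 12 vCPU, 20 vCPU left
host 11: place 13 vCPU, 7 vCPU left
host 12: place 29 vCPU, 3 vCPU left
12 hosts × 32 vCPU = 384 vCPU; used 281 vCPU; unused 103 vCPU.

103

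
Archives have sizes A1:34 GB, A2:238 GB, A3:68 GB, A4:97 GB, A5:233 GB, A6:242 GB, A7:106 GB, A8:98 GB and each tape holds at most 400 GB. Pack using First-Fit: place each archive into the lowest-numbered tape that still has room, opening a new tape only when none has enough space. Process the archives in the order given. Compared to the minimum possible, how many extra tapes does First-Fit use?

First-Fit: [34,238,68] [97,233] [242,106] [98] → 4 tapes.
Total size 1116 GB; any packing needs at least ⌈1116/400⌉ = 3 tapes.
An optimal packing achieves that bound: [242,106,34] [238,98] [233,97,68] → 3 tapes.
Excess: 4 − 3 = 1.

1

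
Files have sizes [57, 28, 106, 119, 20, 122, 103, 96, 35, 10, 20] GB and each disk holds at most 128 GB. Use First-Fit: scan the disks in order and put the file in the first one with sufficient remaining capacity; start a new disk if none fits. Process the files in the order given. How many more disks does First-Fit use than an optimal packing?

First-Fit: [57,28,20,10] [106,20] [119] [122] [103] [96] [35] → 7 disks.
Total size 716 GB; any packing needs at least ⌈716/128⌉ = 6 disks.
An optimal packing achieves that bound: [122] [119] [106,20] [103,20] [96,28] [57,35,10] → 6 disks.
Excess: 7 − 6 = 1.

1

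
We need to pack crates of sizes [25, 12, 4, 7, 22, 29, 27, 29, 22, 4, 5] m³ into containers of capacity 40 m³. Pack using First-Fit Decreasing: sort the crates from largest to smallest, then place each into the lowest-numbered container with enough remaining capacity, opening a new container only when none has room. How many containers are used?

Sorted descending: 29, 29, 27, 25, 22, 22, 12, 7, 5, 4, 4.
29 m³ → container 1 (remaining 11 m³)
29 m³ → container 2 (remaining 11 m³)
27 m³ → container 3 (remaining 13 m³)
25 m³ → container 4 (remaining 15 m³)
22 m³ → container 5 (remaining 18 m³)
22 m³ → container 6 (remaining 18 m³)
12 m³ → container 3 (remaining 1 m³)
7 m³ → container 1 (remaining 4 m³)
5 m³ → container 2 (remaining 6 m³)
4 m³ → container 1 (remaining 0 m³)
4 m³ → container 2 (remaining 2 m³)

6 containers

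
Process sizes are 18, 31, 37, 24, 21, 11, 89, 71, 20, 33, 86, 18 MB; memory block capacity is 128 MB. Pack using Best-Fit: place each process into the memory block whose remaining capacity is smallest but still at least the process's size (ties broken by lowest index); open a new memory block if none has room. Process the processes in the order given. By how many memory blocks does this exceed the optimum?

Best-Fit: [18,31,37,24,11] [21,89,18] [71,20,33] [86] → 4 memory blocks.
Total size 459 MB; any packing needs at least ⌈459/128⌉ = 4 memory blocks.
So 4 is already optimal.

0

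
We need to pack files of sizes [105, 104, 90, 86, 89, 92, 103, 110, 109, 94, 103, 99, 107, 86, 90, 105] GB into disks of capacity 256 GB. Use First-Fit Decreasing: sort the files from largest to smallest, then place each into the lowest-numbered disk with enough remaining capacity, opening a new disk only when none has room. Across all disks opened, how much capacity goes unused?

Sorted descending: 110, 109, 107, 105, 105, 104, 103, 103, 99, 94, 92, 90, 90, 89, 86, 86.
disk 1: place 110 GB, 146 GB left
disk 1: place 109 GB, 37 GB left
disk 2: place 107 GB, 149 GB left
disk 2: place 105 GB, 44 GB left
disk 3: place 105 GB, 151 GB left
disk 3: place 104 GB, 47 GB left
disk 4: place 103 GB, 153 GB left
disk 4: place 103 GB, 50 GB left
disk 5: place 99 GB, 157 GB left
disk 5: place 94 GB, 63 GB left
disk 6: place 92 GB, 164 GB left
disk 6: place 90 GB, 74 GB left
disk 7: place 90 GB, 166 GB left
disk 7: place 89 GB, 77 GB left
disk 8: place 86 GB, 170 GB left
disk 8: place 86 GB, 84 GB left
8 disks × 256 GB = 2048 GB; used 1572 GB; unused 476 GB.

476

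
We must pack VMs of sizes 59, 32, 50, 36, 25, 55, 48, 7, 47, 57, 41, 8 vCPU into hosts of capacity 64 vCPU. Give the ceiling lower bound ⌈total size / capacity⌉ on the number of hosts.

8

Total size = 59 + 32 + 50 + 36 + 25 + 55 + 48 + 7 + 47 + 57 + 41 + 8 = 465 vCPU.
⌈465 / 64⌉ = 8.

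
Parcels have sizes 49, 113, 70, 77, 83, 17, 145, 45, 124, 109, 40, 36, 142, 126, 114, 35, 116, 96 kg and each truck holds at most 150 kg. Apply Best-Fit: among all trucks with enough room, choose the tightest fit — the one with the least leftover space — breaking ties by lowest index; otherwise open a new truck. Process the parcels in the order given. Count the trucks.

Put 49 kg in truck 1; 101 kg remain.
Put 113 kg in truck 2; 37 kg remain.
Put 70 kg in truck 1; 31 kg remain.
Put 77 kg in truck 3; 73 kg remain.
Put 83 kg in truck 4; 67 kg remain.
Put 17 kg in truck 1; 14 kg remain.
Put 145 kg in truck 5; 5 kg remain.
Put 45 kg in truck 4; 22 kg remain.
Put 124 kg in truck 6; 26 kg remain.
Put 109 kg in truck 7; 41 kg remain.
Put 40 kg in truck 7; 1 kg remain.
Put 36 kg in truck 2; 1 kg remain.
Put 142 kg in truck 8; 8 kg remain.
Put 126 kg in truck 9; 24 kg remain.
Put 114 kg in truck 10; 36 kg remain.
Put 35 kg in truck 10; 1 kg remain.
Put 116 kg in truck 11; 34 kg remain.
Put 96 kg in truck 12; 54 kg remain.

12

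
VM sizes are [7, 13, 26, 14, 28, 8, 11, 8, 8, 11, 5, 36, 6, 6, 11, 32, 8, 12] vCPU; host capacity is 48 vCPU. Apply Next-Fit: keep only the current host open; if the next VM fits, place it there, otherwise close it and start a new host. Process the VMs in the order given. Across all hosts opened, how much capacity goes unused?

86

Put 7 vCPU in host 1; 41 vCPU remain.
Put 13 vCPU in host 1; 28 vCPU remain.
Put 26 vCPU in host 1; 2 vCPU remain.
Put 14 vCPU in host 2; 34 vCPU remain.
Put 28 vCPU in host 2; 6 vCPU remain.
Put 8 vCPU in host 3; 40 vCPU remain.
Put 11 vCPU in host 3; 29 vCPU remain.
Put 8 vCPU in host 3; 21 vCPU remain.
Put 8 vCPU in host 3; 13 vCPU remain.
Put 11 vCPU in host 3; 2 vCPU remain.
Put 5 vCPU in host 4; 43 vCPU remain.
Put 36 vCPU in host 4; 7 vCPU remain.
Put 6 vCPU in host 4; 1 vCPU remain.
Put 6 vCPU in host 5; 42 vCPU remain.
Put 11 vCPU in host 5; 31 vCPU remain.
Put 32 vCPU in host 6; 16 vCPU remain.
Put 8 vCPU in host 6; 8 vCPU remain.
Put 12 vCPU in host 7; 36 vCPU remain.
7 hosts × 48 vCPU = 336 vCPU; used 250 vCPU; unused 86 vCPU.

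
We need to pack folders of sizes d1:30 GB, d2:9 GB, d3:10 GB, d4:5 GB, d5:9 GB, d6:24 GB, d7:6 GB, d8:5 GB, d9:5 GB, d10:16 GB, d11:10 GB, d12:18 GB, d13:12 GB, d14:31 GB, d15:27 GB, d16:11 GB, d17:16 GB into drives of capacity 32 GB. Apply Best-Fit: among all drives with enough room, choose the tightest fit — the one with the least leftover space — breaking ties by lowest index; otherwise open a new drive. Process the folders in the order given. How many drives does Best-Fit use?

drive 1: place d1 (30 GB), 2 GB left
drive 2: place d2 (9 GB), 23 GB left
drive 2: place d3 (10 GB), 13 GB left
drive 2: place d4 (5 GB), 8 GB left
drive 3: place d5 (9 GB), 23 GB left
drive 4: place d6 (24 GB), 8 GB left
drive 2: place d7 (6 GB), 2 GB left
drive 4: place d8 (5 GB), 3 GB left
drive 3: place d9 (5 GB), 18 GB left
drive 3: place d10 (16 GB), 2 GB left
drive 5: place d11 (10 GB), 22 GB left
drive 5: place d12 (18 GB), 4 GB left
drive 6: place d13 (12 GB), 20 GB left
drive 7: place d14 (31 GB), 1 GB left
drive 8: place d15 (27 GB), 5 GB left
drive 6: place d16 (11 GB), 9 GB left
drive 9: place d17 (16 GB), 16 GB left
Final drives: [30] [9,10,5,6] [9,5,16] [24,5] [10,18] [12,11] [31] [27] [16].

9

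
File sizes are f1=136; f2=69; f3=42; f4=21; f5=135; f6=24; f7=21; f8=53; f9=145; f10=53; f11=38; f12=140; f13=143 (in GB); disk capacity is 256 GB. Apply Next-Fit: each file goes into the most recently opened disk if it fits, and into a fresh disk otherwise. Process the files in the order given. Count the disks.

Put f1 (136 GB) in disk 1; 120 GB remain.
Put f2 (69 GB) in disk 1; 51 GB remain.
Put f3 (42 GB) in disk 1; 9 GB remain.
Put f4 (21 GB) in disk 2; 235 GB remain.
Put f5 (135 GB) in disk 2; 100 GB remain.
Put f6 (24 GB) in disk 2; 76 GB remain.
Put f7 (21 GB) in disk 2; 55 GB remain.
Put f8 (53 GB) in disk 2; 2 GB remain.
Put f9 (145 GB) in disk 3; 111 GB remain.
Put f10 (53 GB) in disk 3; 58 GB remain.
Put f11 (38 GB) in disk 3; 20 GB remain.
Put f12 (140 GB) in disk 4; 116 GB remain.
Put f13 (143 GB) in disk 5; 113 GB remain.

5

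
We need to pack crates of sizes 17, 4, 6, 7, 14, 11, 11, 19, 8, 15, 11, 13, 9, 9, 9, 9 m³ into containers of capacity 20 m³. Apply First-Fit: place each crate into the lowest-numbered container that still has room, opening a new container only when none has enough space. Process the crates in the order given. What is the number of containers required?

Put 17 m³ in container 1; 3 m³ remain.
Put 4 m³ in container 2; 16 m³ remain.
Put 6 m³ in container 2; 10 m³ remain.
Put 7 m³ in container 2; 3 m³ remain.
Put 14 m³ in container 3; 6 m³ remain.
Put 11 m³ in container 4; 9 m³ remain.
Put 11 m³ in container 5; 9 m³ remain.
Put 19 m³ in container 6; 1 m³ remain.
Put 8 m³ in container 4; 1 m³ remain.
Put 15 m³ in container 7; 5 m³ remain.
Put 11 m³ in container 8; 9 m³ remain.
Put 13 m³ in container 9; 7 m³ remain.
Put 9 m³ in container 5; 0 m³ remain.
Put 9 m³ in container 8; 0 m³ remain.
Put 9 m³ in container 10; 11 m³ remain.
Put 9 m³ in container 10; 2 m³ remain.

10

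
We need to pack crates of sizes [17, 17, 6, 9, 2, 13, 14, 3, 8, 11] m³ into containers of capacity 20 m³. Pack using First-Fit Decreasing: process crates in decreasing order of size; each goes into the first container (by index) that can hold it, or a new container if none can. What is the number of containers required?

6 containers

Sorted descending: 17, 17, 14, 13, 11, 9, 8, 6, 3, 2.
container 1: place 17 m³, 3 m³ left
container 2: place 17 m³, 3 m³ left
container 3: place 14 m³, 6 m³ left
container 4: place 13 m³, 7 m³ left
container 5: place 11 m³, 9 m³ left
container 5: place 9 m³, 0 m³ left
container 6: place 8 m³, 12 m³ left
container 3: place 6 m³, 0 m³ left
container 1: place 3 m³, 0 m³ left
container 2: place 2 m³, 1 m³ left
Final containers: [17,3] [17,2] [14,6] [13] [11,9] [8].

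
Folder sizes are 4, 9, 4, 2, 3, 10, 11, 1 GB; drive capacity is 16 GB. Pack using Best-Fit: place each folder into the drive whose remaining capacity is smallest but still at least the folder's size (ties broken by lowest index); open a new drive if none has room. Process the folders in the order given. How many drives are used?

4

4 GB → drive 1 (remaining 12 GB)
9 GB → drive 1 (remaining 3 GB)
4 GB → drive 2 (remaining 12 GB)
2 GB → drive 1 (remaining 1 GB)
3 GB → drive 2 (remaining 9 GB)
10 GB → drive 3 (remaining 6 GB)
11 GB → drive 4 (remaining 5 GB)
1 GB → drive 1 (remaining 0 GB)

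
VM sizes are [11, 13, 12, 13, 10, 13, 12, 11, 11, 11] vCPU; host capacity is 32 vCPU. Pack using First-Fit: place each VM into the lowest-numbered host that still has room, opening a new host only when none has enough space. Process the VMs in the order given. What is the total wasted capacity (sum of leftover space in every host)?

11 vCPU → host 1 (remaining 21 vCPU)
13 vCPU → host 1 (remaining 8 vCPU)
12 vCPU → host 2 (remaining 20 vCPU)
13 vCPU → host 2 (remaining 7 vCPU)
10 vCPU → host 3 (remaining 22 vCPU)
13 vCPU → host 3 (remaining 9 vCPU)
12 vCPU → host 4 (remaining 20 vCPU)
11 vCPU → host 4 (remaining 9 vCPU)
11 vCPU → host 5 (remaining 21 vCPU)
11 vCPU → host 5 (remaining 10 vCPU)
5 hosts × 32 vCPU = 160 vCPU; used 117 vCPU; unused 43 vCPU.

43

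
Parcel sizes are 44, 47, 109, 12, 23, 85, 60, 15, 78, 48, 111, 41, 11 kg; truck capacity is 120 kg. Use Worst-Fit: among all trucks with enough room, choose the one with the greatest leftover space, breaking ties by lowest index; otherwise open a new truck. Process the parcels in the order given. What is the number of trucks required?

44 kg → truck 1 (remaining 76 kg)
47 kg → truck 1 (remaining 29 kg)
109 kg → truck 2 (remaining 11 kg)
12 kg → truck 1 (remaining 17 kg)
23 kg → truck 3 (remaining 97 kg)
85 kg → truck 3 (remaining 12 kg)
60 kg → truck 4 (remaining 60 kg)
15 kg → truck 4 (remaining 45 kg)
78 kg → truck 5 (remaining 42 kg)
48 kg → truck 6 (remaining 72 kg)
111 kg → truck 7 (remaining 9 kg)
41 kg → truck 6 (remaining 31 kg)
11 kg → truck 4 (remaining 34 kg)
Final trucks: [44,47,12] [109] [23,85] [60,15,11] [78] [48,41] [111].

7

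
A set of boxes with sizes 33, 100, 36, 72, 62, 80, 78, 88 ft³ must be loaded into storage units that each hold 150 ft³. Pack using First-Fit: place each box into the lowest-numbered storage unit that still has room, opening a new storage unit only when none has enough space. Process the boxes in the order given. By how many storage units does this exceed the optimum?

1

First-Fit: [33,100] [36,72] [62,80] [78] [88] → 5 storage units.
Total size 549 ft³; any packing needs at least ⌈549/150⌉ = 4 storage units.
An optimal packing achieves that bound: [100,36] [88,62] [80,33] [78,72] → 4 storage units.
Excess: 5 − 4 = 1.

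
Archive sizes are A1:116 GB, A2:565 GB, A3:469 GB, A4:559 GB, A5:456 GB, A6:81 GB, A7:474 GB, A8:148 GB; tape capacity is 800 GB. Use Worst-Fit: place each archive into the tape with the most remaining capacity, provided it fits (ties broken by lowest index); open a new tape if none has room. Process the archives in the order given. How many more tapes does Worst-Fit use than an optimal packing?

Worst-Fit: [116,565] [469,148] [559] [456,81] [474] → 5 tapes.
5 archives exceed 400 GB (half the capacity), and no two of those can share a tape, so at least 5 tapes are needed.
So 5 is already optimal.

0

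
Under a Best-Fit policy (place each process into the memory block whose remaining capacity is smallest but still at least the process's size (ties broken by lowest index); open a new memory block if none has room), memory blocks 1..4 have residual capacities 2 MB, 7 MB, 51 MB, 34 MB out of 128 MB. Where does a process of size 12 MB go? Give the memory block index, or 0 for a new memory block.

4

Memory blocks with room: memory block 3 (51 MB), memory block 4 (34 MB).
Tightest fit is memory block 4 with 34 MB free.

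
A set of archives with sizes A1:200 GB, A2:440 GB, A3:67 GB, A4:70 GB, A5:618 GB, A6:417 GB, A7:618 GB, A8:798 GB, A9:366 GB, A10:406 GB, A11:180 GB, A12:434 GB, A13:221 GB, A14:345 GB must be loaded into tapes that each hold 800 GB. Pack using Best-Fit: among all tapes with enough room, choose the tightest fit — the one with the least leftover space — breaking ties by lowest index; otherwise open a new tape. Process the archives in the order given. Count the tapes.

7

tape 1: place A1 (200 GB), 600 GB left
tape 1: place A2 (440 GB), 160 GB left
tape 1: place A3 (67 GB), 93 GB left
tape 1: place A4 (70 GB), 23 GB left
tape 2: place A5 (618 GB), 182 GB left
tape 3: place A6 (417 GB), 383 GB left
tape 4: place A7 (618 GB), 182 GB left
tape 5: place A8 (798 GB), 2 GB left
tape 3: place A9 (366 GB), 17 GB left
tape 6: place A10 (406 GB), 394 GB left
tape 2: place A11 (180 GB), 2 GB left
tape 7: place A12 (434 GB), 366 GB left
tape 7: place A13 (221 GB), 145 GB left
tape 6: place A14 (345 GB), 49 GB left
Final tapes: [200,440,67,70] [618,180] [417,366] [618] [798] [406,345] [434,221].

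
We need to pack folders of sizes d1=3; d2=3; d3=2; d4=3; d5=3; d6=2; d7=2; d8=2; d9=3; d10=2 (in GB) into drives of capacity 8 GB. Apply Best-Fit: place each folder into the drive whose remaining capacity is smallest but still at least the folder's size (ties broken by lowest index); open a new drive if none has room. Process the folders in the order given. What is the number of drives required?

4 drives

d1 (3 GB) → drive 1 (remaining 5 GB)
d2 (3 GB) → drive 1 (remaining 2 GB)
d3 (2 GB) → drive 1 (remaining 0 GB)
d4 (3 GB) → drive 2 (remaining 5 GB)
d5 (3 GB) → drive 2 (remaining 2 GB)
d6 (2 GB) → drive 2 (remaining 0 GB)
d7 (2 GB) → drive 3 (remaining 6 GB)
d8 (2 GB) → drive 3 (remaining 4 GB)
d9 (3 GB) → drive 3 (remaining 1 GB)
d10 (2 GB) → drive 4 (remaining 6 GB)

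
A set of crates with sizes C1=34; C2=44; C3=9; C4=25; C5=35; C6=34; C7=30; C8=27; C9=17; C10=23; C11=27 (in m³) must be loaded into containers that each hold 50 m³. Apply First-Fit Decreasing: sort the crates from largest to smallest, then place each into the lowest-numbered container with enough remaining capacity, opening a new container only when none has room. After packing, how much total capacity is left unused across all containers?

Sorted descending: 44, 35, 34, 34, 30, 27, 27, 25, 23, 17, 9.
44 m³ → container 1 (remaining 6 m³)
35 m³ → container 2 (remaining 15 m³)
34 m³ → container 3 (remaining 16 m³)
34 m³ → container 4 (remaining 16 m³)
30 m³ → container 5 (remaining 20 m³)
27 m³ → container 6 (remaining 23 m³)
27 m³ → container 7 (remaining 23 m³)
25 m³ → container 8 (remaining 25 m³)
23 m³ → container 6 (remaining 0 m³)
17 m³ → container 5 (remaining 3 m³)
9 m³ → container 2 (remaining 6 m³)
8 containers × 50 m³ = 400 m³; used 305 m³; unused 95 m³.

95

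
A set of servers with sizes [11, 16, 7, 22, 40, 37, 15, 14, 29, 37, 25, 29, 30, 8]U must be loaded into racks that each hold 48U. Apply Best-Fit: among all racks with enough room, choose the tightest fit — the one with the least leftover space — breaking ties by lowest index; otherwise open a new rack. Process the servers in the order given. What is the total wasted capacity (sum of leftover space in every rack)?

112

Put 11U in rack 1; 37U remain.
Put 16U in rack 1; 21U remain.
Put 7U in rack 1; 14U remain.
Put 22U in rack 2; 26U remain.
Put 40U in rack 3; 8U remain.
Put 37U in rack 4; 11U remain.
Put 15U in rack 2; 11U remain.
Put 14U in rack 1; 0U remain.
Put 29U in rack 5; 19U remain.
Put 37U in rack 6; 11U remain.
Put 25U in rack 7; 23U remain.
Put 29U in rack 8; 19U remain.
Put 30U in rack 9; 18U remain.
Put 8U in rack 3; 0U remain.
9 racks × 48U = 432U; used 320U; unused 112U.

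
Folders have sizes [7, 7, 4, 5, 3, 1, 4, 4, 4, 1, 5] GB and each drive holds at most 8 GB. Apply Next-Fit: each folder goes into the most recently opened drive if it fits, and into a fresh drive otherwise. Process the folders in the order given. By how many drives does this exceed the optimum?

1

Next-Fit: [7] [7] [4] [5,3] [1,4] [4,4] [1,5] → 7 drives.
Total size 45 GB; any packing needs at least ⌈45/8⌉ = 6 drives.
An optimal packing achieves that bound: [7,1] [7,1] [5,3] [5] [4,4] [4,4] → 6 drives.
Excess: 7 − 6 = 1.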